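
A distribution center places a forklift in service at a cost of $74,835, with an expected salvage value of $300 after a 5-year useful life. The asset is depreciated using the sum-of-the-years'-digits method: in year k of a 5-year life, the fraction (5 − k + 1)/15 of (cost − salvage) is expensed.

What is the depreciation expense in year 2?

$19,876

Depreciable base = $74,835 − $300 = $74,535.
Sum of the years' digits = 5+4+3+2+1 = 15.
Year 1: $74,535 × 5/15 = $24,845. Book value $49,990.
Year 2: $74,535 × 4/15 = $19,876. Book value $30,114.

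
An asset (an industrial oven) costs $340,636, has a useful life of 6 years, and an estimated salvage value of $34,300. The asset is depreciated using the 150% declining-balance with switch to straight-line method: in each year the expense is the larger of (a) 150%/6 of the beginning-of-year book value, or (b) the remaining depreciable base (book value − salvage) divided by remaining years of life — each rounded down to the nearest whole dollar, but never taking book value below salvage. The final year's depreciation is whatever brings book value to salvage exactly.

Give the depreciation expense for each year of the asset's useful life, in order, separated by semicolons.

$85,159; $63,869; $47,902; $36,468; $36,469; $36,469

Depreciable base = $340,636 − $34,300 = $306,336.
Year 1: DB = ⌊$340,636 × 150%/6⌋ = $85,159; SL = ⌊$306,336/6⌋ = $51,056 → take DB $85,159. Book value $255,477.
Year 2: DB = ⌊$255,477 × 150%/6⌋ = $63,869; SL = ⌊$221,177/5⌋ = $44,235 → take DB $63,869. Book value $191,608.
Year 3: DB = ⌊$191,608 × 150%/6⌋ = $47,902; SL = ⌊$157,308/4⌋ = $39,327 → take DB $47,902. Book value $143,706.
Year 4: DB = ⌊$143,706 × 150%/6⌋ = $35,926; SL = ⌊$109,406/3⌋ = $36,468 → take SL $36,468. Book value $107,238.
Year 5: DB = ⌊$107,238 × 150%/6⌋ = $26,809; SL = ⌊$72,938/2⌋ = $36,469 → take SL $36,469. Book value $70,769.
Year 6 (final): $70,769 − $34,300 = $36,469. Book value $34,300.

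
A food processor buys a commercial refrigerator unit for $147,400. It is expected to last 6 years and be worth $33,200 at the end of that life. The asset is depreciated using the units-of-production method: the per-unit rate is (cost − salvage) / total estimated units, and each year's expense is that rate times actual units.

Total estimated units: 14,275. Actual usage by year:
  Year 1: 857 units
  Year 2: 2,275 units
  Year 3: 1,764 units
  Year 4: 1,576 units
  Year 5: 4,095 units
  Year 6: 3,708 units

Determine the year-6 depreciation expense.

$29,664

Depreciable base = $147,400 − $33,200 = $114,200.
Rate = $114,200 / 14,275 units = $8 per unit.
Year 1: 857 × $8 = $6,856. Book value $140,544.
Year 2: 2,275 × $8 = $18,200. Book value $122,344.
Year 3: 1,764 × $8 = $14,112. Book value $108,232.
Year 4: 1,576 × $8 = $12,608. Book value $95,624.
Year 5: 4,095 × $8 = $32,760. Book value $62,864.
Year 6: 3,708 × $8 = $29,664. Book value $33,200.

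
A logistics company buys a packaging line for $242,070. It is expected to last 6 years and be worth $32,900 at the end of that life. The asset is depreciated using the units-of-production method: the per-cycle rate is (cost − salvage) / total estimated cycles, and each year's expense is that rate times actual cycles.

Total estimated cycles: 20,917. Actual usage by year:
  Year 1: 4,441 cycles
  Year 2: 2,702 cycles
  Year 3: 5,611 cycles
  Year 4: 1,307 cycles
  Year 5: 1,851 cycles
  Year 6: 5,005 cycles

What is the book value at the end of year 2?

$170,640

Depreciable base = $242,070 − $32,900 = $209,170.
Rate = $209,170 / 20,917 cycles = $10 per cycle.
Year 1: 4,441 × $10 = $44,410. Book value $197,660.
Year 2: 2,702 × $10 = $27,020. Book value $170,640.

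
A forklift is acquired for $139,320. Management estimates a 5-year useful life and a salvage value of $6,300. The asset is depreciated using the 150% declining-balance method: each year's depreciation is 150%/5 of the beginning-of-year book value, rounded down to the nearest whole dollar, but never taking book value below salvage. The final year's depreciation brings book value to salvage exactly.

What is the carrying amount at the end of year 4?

Depreciable base = $139,320 − $6,300 = $133,020.
Year 1: ⌊$139,320 × 150%/5⌋ = $41,796. Book value $97,524.
Year 2: ⌊$97,524 × 150%/5⌋ = $29,257. Book value $68,267.
Year 3: ⌊$68,267 × 150%/5⌋ = $20,480. Book value $47,787.
Year 4: ⌊$47,787 × 150%/5⌋ = $14,336. Book value $33,451.

$33,451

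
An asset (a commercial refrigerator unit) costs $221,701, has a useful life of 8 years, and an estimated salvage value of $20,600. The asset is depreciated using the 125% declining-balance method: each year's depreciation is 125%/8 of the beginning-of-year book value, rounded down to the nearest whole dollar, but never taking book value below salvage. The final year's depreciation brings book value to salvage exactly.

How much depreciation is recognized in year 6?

Depreciable base = $221,701 − $20,600 = $201,101.
Year 1: ⌊$221,701 × 125%/8⌋ = $34,640. Book value $187,061.
Year 2: ⌊$187,061 × 125%/8⌋ = $29,228. Book value $157,833.
Year 3: ⌊$157,833 × 125%/8⌋ = $24,661. Book value $133,172.
Year 4: ⌊$133,172 × 125%/8⌋ = $20,808. Book value $112,364.
Year 5: ⌊$112,364 × 125%/8⌋ = $17,556. Book value $94,808.
Year 6: ⌊$94,808 × 125%/8⌋ = $14,813. Book value $79,995.

$14,813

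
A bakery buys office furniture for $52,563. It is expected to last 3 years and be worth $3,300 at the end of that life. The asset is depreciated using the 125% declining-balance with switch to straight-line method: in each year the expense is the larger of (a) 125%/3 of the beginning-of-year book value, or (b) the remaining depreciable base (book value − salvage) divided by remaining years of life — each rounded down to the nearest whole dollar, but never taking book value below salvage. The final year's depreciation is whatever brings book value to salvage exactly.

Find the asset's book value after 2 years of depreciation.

$16,981

Depreciable base = $52,563 − $3,300 = $49,263.
Year 1: DB = ⌊$52,563 × 125%/3⌋ = $21,901; SL = ⌊$49,263/3⌋ = $16,421 → take DB $21,901. Book value $30,662.
Year 2: DB = ⌊$30,662 × 125%/3⌋ = $12,775; SL = ⌊$27,362/2⌋ = $13,681 → take SL $13,681. Book value $16,981.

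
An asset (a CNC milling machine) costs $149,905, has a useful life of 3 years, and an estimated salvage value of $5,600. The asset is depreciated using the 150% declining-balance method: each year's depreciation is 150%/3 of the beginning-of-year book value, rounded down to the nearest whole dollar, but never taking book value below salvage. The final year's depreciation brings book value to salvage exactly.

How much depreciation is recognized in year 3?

Depreciable base = $149,905 − $5,600 = $144,305.
Year 1: ⌊$149,905 × 150%/3⌋ = $74,952. Book value $74,953.
Year 2: ⌊$74,953 × 150%/3⌋ = $37,476. Book value $37,477.
Year 3 (final): $37,477 − $5,600 = $31,877. Book value $5,600.

$31,877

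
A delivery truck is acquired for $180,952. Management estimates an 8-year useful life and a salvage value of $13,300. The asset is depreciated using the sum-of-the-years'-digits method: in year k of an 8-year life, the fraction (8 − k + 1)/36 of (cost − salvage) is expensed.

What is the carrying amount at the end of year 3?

Depreciable base = $180,952 − $13,300 = $167,652.
Sum of the years' digits = 8+7+6+5+4+3+2+1 = 36.
Year 1: $167,652 × 8/36 = $37,256. Book value $143,696.
Year 2: $167,652 × 7/36 = $32,599. Book value $111,097.
Year 3: $167,652 × 6/36 = $27,942. Book value $83,155.

$83,155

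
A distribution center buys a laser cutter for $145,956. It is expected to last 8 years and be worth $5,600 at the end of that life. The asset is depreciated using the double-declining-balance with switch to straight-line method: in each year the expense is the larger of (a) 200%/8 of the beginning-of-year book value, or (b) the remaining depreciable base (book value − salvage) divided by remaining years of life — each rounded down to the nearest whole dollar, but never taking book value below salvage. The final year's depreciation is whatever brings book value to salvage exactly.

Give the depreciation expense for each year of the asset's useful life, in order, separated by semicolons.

Depreciable base = $145,956 − $5,600 = $140,356.
Year 1: DB = ⌊$145,956 × 200%/8⌋ = $36,489; SL = ⌊$140,356/8⌋ = $17,544 → take DB $36,489. Book value $109,467.
Year 2: DB = ⌊$109,467 × 200%/8⌋ = $27,366; SL = ⌊$103,867/7⌋ = $14,838 → take DB $27,366. Book value $82,101.
Year 3: DB = ⌊$82,101 × 200%/8⌋ = $20,525; SL = ⌊$76,501/6⌋ = $12,750 → take DB $20,525. Book value $61,576.
Year 4: DB = ⌊$61,576 × 200%/8⌋ = $15,394; SL = ⌊$55,976/5⌋ = $11,195 → take DB $15,394. Book value $46,182.
Year 5: DB = ⌊$46,182 × 200%/8⌋ = $11,545; SL = ⌊$40,582/4⌋ = $10,145 → take DB $11,545. Book value $34,637.
Year 6: DB = ⌊$34,637 × 200%/8⌋ = $8,659; SL = ⌊$29,037/3⌋ = $9,679 → take SL $9,679. Book value $24,958.
Year 7: DB = ⌊$24,958 × 200%/8⌋ = $6,239; SL = ⌊$19,358/2⌋ = $9,679 → take SL $9,679. Book value $15,279.
Year 8 (final): $15,279 − $5,600 = $9,679. Book value $5,600.

$36,489; $27,366; $20,525; $15,394; $11,545; $9,679; $9,679; $9,679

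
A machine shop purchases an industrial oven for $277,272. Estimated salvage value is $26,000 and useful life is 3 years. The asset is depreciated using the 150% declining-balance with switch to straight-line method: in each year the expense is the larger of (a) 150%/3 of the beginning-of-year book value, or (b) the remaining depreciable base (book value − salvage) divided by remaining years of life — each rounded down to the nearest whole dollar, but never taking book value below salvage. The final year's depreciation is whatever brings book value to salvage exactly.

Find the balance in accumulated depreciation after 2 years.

Depreciable base = $277,272 − $26,000 = $251,272.
Year 1: DB = ⌊$277,272 × 150%/3⌋ = $138,636; SL = ⌊$251,272/3⌋ = $83,757 → take DB $138,636. Book value $138,636.
Year 2: DB = ⌊$138,636 × 150%/3⌋ = $69,318; SL = ⌊$112,636/2⌋ = $56,318 → take DB $69,318. Book value $69,318.
Accumulated through year 2 = $277,272 − $69,318 = $207,954.

$207,954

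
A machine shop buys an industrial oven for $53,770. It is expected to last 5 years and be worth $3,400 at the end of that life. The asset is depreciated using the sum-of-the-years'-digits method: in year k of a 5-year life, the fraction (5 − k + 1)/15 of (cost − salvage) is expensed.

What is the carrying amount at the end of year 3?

$13,474

Depreciable base = $53,770 − $3,400 = $50,370.
Sum of the years' digits = 5+4+3+2+1 = 15.
Year 1: $50,370 × 5/15 = $16,790. Book value $36,980.
Year 2: $50,370 × 4/15 = $13,432. Book value $23,548.
Year 3: $50,370 × 3/15 = $10,074. Book value $13,474.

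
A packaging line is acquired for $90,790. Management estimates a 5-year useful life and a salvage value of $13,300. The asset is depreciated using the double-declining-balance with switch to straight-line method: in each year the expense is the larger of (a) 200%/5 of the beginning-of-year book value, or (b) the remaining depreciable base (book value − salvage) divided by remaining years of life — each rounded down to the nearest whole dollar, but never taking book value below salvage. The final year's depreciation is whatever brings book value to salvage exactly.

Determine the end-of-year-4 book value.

Depreciable base = $90,790 − $13,300 = $77,490.
Year 1: DB = ⌊$90,790 × 200%/5⌋ = $36,316; SL = ⌊$77,490/5⌋ = $15,498 → take DB $36,316. Book value $54,474.
Year 2: DB = ⌊$54,474 × 200%/5⌋ = $21,789; SL = ⌊$41,174/4⌋ = $10,293 → take DB $21,789. Book value $32,685.
Year 3: DB = ⌊$32,685 × 200%/5⌋ = $13,074; SL = ⌊$19,385/3⌋ = $6,461 → take DB $13,074. Book value $19,611.
Year 4: DB = ⌊$19,611 × 200%/5⌋ = $7,844; SL = ⌊$6,311/2⌋ = $3,155 → take DB $7,844, capped at $6,311. Book value $13,300.

$13,300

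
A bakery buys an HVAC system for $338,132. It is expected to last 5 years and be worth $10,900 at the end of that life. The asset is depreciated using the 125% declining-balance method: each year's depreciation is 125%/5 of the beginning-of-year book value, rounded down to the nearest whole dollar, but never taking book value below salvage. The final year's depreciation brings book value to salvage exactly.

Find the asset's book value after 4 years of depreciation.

Depreciable base = $338,132 − $10,900 = $327,232.
Year 1: ⌊$338,132 × 125%/5⌋ = $84,533. Book value $253,599.
Year 2: ⌊$253,599 × 125%/5⌋ = $63,399. Book value $190,200.
Year 3: ⌊$190,200 × 125%/5⌋ = $47,550. Book value $142,650.
Year 4: ⌊$142,650 × 125%/5⌋ = $35,662. Book value $106,988.

$106,988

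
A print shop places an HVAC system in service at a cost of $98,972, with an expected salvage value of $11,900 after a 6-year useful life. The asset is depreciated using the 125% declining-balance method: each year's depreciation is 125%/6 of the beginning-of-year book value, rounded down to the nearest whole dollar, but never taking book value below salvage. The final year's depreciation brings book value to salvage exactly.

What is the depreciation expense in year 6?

Depreciable base = $98,972 − $11,900 = $87,072.
Year 1: ⌊$98,972 × 125%/6⌋ = $20,619. Book value $78,353.
Year 2: ⌊$78,353 × 125%/6⌋ = $16,323. Book value $62,030.
Year 3: ⌊$62,030 × 125%/6⌋ = $12,922. Book value $49,108.
Year 4: ⌊$49,108 × 125%/6⌋ = $10,230. Book value $38,878.
Year 5: ⌊$38,878 × 125%/6⌋ = $8,099. Book value $30,779.
Year 6 (final): $30,779 − $11,900 = $18,879. Book value $11,900.

$18,879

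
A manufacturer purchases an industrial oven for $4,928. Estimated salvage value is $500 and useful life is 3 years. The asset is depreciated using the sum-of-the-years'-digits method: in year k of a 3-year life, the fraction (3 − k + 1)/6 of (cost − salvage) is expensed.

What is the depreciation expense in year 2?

Depreciable base = $4,928 − $500 = $4,428.
Sum of the years' digits = 3+2+1 = 6.
Year 1: $4,428 × 3/6 = $2,214. Book value $2,714.
Year 2: $4,428 × 2/6 = $1,476. Book value $1,238.

$1,476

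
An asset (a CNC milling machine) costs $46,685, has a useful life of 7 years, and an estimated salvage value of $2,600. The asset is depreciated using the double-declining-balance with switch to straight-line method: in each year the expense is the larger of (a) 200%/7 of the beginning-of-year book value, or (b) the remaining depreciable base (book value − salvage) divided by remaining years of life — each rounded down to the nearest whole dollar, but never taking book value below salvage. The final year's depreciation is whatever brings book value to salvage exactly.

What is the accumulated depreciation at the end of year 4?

$34,531

Depreciable base = $46,685 − $2,600 = $44,085.
Year 1: DB = ⌊$46,685 × 200%/7⌋ = $13,338; SL = ⌊$44,085/7⌋ = $6,297 → take DB $13,338. Book value $33,347.
Year 2: DB = ⌊$33,347 × 200%/7⌋ = $9,527; SL = ⌊$30,747/6⌋ = $5,124 → take DB $9,527. Book value $23,820.
Year 3: DB = ⌊$23,820 × 200%/7⌋ = $6,805; SL = ⌊$21,220/5⌋ = $4,244 → take DB $6,805. Book value $17,015.
Year 4: DB = ⌊$17,015 × 200%/7⌋ = $4,861; SL = ⌊$14,415/4⌋ = $3,603 → take DB $4,861. Book value $12,154.
Accumulated through year 4 = $46,685 − $12,154 = $34,531.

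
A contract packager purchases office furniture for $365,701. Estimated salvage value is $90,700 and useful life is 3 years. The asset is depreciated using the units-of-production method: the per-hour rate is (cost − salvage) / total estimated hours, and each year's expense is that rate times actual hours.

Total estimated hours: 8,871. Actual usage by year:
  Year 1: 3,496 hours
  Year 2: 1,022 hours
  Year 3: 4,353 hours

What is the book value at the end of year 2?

Depreciable base = $365,701 − $90,700 = $275,001.
Rate = $275,001 / 8,871 hours = $31 per hour.
Year 1: 3,496 × $31 = $108,376. Book value $257,325.
Year 2: 1,022 × $31 = $31,682. Book value $225,643.

$225,643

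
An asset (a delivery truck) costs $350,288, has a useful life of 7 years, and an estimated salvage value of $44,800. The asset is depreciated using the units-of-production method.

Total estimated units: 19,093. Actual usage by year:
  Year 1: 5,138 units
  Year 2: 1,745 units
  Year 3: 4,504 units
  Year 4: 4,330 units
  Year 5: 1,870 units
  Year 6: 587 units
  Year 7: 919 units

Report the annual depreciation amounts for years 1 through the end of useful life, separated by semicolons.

Depreciable base = $350,288 − $44,800 = $305,488.
Rate = $305,488 / 19,093 units = $16 per unit.
Year 1: 5,138 × $16 = $82,208. Book value $268,080.
Year 2: 1,745 × $16 = $27,920. Book value $240,160.
Year 3: 4,504 × $16 = $72,064. Book value $168,096.
Year 4: 4,330 × $16 = $69,280. Book value $98,816.
Year 5: 1,870 × $16 = $29,920. Book value $68,896.
Year 6: 587 × $16 = $9,392. Book value $59,504.
Year 7: 919 × $16 = $14,704. Book value $44,800.

$82,208; $27,920; $72,064; $69,280; $29,920; $9,392; $14,704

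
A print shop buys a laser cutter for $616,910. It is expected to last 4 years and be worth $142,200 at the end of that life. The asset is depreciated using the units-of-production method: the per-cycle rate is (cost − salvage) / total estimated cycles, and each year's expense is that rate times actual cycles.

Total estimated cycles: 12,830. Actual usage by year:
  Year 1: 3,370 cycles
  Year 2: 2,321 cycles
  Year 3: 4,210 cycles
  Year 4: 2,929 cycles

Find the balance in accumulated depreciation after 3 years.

Depreciable base = $616,910 − $142,200 = $474,710.
Rate = $474,710 / 12,830 cycles = $37 per cycle.
Year 1: 3,370 × $37 = $124,690. Book value $492,220.
Year 2: 2,321 × $37 = $85,877. Book value $406,343.
Year 3: 4,210 × $37 = $155,770. Book value $250,573.
Accumulated through year 3 = $616,910 − $250,573 = $366,337.

$366,337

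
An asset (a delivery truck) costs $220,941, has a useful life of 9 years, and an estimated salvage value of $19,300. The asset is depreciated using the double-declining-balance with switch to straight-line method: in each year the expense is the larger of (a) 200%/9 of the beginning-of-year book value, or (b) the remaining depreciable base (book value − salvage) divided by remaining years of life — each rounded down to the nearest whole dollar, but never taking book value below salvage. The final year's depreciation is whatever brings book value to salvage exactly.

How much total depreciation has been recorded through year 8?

Depreciable base = $220,941 − $19,300 = $201,641.
Year 1: DB = ⌊$220,941 × 200%/9⌋ = $49,098; SL = ⌊$201,641/9⌋ = $22,404 → take DB $49,098. Book value $171,843.
Year 2: DB = ⌊$171,843 × 200%/9⌋ = $38,187; SL = ⌊$152,543/8⌋ = $19,067 → take DB $38,187. Book value $133,656.
Year 3: DB = ⌊$133,656 × 200%/9⌋ = $29,701; SL = ⌊$114,356/7⌋ = $16,336 → take DB $29,701. Book value $103,955.
Year 4: DB = ⌊$103,955 × 200%/9⌋ = $23,101; SL = ⌊$84,655/6⌋ = $14,109 → take DB $23,101. Book value $80,854.
Year 5: DB = ⌊$80,854 × 200%/9⌋ = $17,967; SL = ⌊$61,554/5⌋ = $12,310 → take DB $17,967. Book value $62,887.
Year 6: DB = ⌊$62,887 × 200%/9⌋ = $13,974; SL = ⌊$43,587/4⌋ = $10,896 → take DB $13,974. Book value $48,913.
Year 7: DB = ⌊$48,913 × 200%/9⌋ = $10,869; SL = ⌊$29,613/3⌋ = $9,871 → take DB $10,869. Book value $38,044.
Year 8: DB = ⌊$38,044 × 200%/9⌋ = $8,454; SL = ⌊$18,744/2⌋ = $9,372 → take SL $9,372. Book value $28,672.
Accumulated through year 8 = $220,941 − $28,672 = $192,269.

$192,269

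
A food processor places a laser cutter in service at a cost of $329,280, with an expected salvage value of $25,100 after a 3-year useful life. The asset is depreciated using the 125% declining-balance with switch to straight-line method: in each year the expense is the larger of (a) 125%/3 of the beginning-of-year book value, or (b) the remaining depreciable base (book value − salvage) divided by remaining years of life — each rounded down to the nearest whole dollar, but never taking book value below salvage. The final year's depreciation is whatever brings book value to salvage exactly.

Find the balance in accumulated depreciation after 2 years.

$220,690

Depreciable base = $329,280 − $25,100 = $304,180.
Year 1: DB = ⌊$329,280 × 125%/3⌋ = $137,200; SL = ⌊$304,180/3⌋ = $101,393 → take DB $137,200. Book value $192,080.
Year 2: DB = ⌊$192,080 × 125%/3⌋ = $80,033; SL = ⌊$166,980/2⌋ = $83,490 → take SL $83,490. Book value $108,590.
Accumulated through year 2 = $329,280 − $108,590 = $220,690.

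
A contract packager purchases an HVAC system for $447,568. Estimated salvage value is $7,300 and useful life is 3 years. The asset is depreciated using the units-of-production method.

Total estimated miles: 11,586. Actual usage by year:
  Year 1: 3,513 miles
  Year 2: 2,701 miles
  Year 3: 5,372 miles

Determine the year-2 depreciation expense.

$102,638

Depreciable base = $447,568 − $7,300 = $440,268.
Rate = $440,268 / 11,586 miles = $38 per mile.
Year 1: 3,513 × $38 = $133,494. Book value $314,074.
Year 2: 2,701 × $38 = $102,638. Book value $211,436.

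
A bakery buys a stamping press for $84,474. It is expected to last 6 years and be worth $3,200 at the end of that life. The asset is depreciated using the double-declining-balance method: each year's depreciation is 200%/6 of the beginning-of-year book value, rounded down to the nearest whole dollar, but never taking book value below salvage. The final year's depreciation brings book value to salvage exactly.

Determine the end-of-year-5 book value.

Depreciable base = $84,474 − $3,200 = $81,274.
Year 1: ⌊$84,474 × 200%/6⌋ = $28,158. Book value $56,316.
Year 2: ⌊$56,316 × 200%/6⌋ = $18,772. Book value $37,544.
Year 3: ⌊$37,544 × 200%/6⌋ = $12,514. Book value $25,030.
Year 4: ⌊$25,030 × 200%/6⌋ = $8,343. Book value $16,687.
Year 5: ⌊$16,687 × 200%/6⌋ = $5,562. Book value $11,125.

$11,125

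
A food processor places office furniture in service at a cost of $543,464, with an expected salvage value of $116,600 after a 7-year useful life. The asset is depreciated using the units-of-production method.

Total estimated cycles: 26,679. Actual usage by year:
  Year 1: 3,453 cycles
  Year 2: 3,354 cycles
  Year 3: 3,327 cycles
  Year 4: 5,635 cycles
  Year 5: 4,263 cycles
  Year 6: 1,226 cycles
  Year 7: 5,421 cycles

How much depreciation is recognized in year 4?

Depreciable base = $543,464 − $116,600 = $426,864.
Rate = $426,864 / 26,679 cycles = $16 per cycle.
Year 1: 3,453 × $16 = $55,248. Book value $488,216.
Year 2: 3,354 × $16 = $53,664. Book value $434,552.
Year 3: 3,327 × $16 = $53,232. Book value $381,320.
Year 4: 5,635 × $16 = $90,160. Book value $291,160.

$90,160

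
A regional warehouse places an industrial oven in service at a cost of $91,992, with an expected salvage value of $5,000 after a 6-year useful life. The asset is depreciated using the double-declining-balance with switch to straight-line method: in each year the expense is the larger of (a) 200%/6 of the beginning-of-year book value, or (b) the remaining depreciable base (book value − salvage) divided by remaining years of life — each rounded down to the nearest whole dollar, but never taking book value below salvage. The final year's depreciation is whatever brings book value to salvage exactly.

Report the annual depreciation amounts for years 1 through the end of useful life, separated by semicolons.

Depreciable base = $91,992 − $5,000 = $86,992.
Year 1: DB = ⌊$91,992 × 200%/6⌋ = $30,664; SL = ⌊$86,992/6⌋ = $14,498 → take DB $30,664. Book value $61,328.
Year 2: DB = ⌊$61,328 × 200%/6⌋ = $20,442; SL = ⌊$56,328/5⌋ = $11,265 → take DB $20,442. Book value $40,886.
Year 3: DB = ⌊$40,886 × 200%/6⌋ = $13,628; SL = ⌊$35,886/4⌋ = $8,971 → take DB $13,628. Book value $27,258.
Year 4: DB = ⌊$27,258 × 200%/6⌋ = $9,086; SL = ⌊$22,258/3⌋ = $7,419 → take DB $9,086. Book value $18,172.
Year 5: DB = ⌊$18,172 × 200%/6⌋ = $6,057; SL = ⌊$13,172/2⌋ = $6,586 → take SL $6,586. Book value $11,586.
Year 6 (final): $11,586 − $5,000 = $6,586. Book value $5,000.

$30,664; $20,442; $13,628; $9,086; $6,586; $6,586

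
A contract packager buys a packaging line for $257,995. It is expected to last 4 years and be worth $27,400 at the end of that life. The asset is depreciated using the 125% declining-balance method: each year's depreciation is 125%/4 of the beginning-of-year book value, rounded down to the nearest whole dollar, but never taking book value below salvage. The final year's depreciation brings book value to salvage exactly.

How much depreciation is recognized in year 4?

$56,437

Depreciable base = $257,995 − $27,400 = $230,595.
Year 1: ⌊$257,995 × 125%/4⌋ = $80,623. Book value $177,372.
Year 2: ⌊$177,372 × 125%/4⌋ = $55,428. Book value $121,944.
Year 3: ⌊$121,944 × 125%/4⌋ = $38,107. Book value $83,837.
Year 4 (final): $83,837 − $27,400 = $56,437. Book value $27,400.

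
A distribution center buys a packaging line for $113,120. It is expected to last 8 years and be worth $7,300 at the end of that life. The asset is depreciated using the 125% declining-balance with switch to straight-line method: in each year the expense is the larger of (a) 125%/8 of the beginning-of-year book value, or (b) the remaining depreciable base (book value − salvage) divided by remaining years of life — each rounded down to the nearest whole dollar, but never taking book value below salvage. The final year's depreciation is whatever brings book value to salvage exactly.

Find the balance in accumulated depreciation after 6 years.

$81,560

Depreciable base = $113,120 − $7,300 = $105,820.
Year 1: DB = ⌊$113,120 × 125%/8⌋ = $17,675; SL = ⌊$105,820/8⌋ = $13,227 → take DB $17,675. Book value $95,445.
Year 2: DB = ⌊$95,445 × 125%/8⌋ = $14,913; SL = ⌊$88,145/7⌋ = $12,592 → take DB $14,913. Book value $80,532.
Year 3: DB = ⌊$80,532 × 125%/8⌋ = $12,583; SL = ⌊$73,232/6⌋ = $12,205 → take DB $12,583. Book value $67,949.
Year 4: DB = ⌊$67,949 × 125%/8⌋ = $10,617; SL = ⌊$60,649/5⌋ = $12,129 → take SL $12,129. Book value $55,820.
Year 5: DB = ⌊$55,820 × 125%/8⌋ = $8,721; SL = ⌊$48,520/4⌋ = $12,130 → take SL $12,130. Book value $43,690.
Year 6: DB = ⌊$43,690 × 125%/8⌋ = $6,826; SL = ⌊$36,390/3⌋ = $12,130 → take SL $12,130. Book value $31,560.
Accumulated through year 6 = $113,120 − $31,560 = $81,560.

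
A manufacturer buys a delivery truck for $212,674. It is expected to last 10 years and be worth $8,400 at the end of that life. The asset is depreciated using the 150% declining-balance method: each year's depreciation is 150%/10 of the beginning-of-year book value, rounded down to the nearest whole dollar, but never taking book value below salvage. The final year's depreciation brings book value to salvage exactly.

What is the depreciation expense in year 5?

Depreciable base = $212,674 − $8,400 = $204,274.
Year 1: ⌊$212,674 × 150%/10⌋ = $31,901. Book value $180,773.
Year 2: ⌊$180,773 × 150%/10⌋ = $27,115. Book value $153,658.
Year 3: ⌊$153,658 × 150%/10⌋ = $23,048. Book value $130,610.
Year 4: ⌊$130,610 × 150%/10⌋ = $19,591. Book value $111,019.
Year 5: ⌊$111,019 × 150%/10⌋ = $16,652. Book value $94,367.

$16,652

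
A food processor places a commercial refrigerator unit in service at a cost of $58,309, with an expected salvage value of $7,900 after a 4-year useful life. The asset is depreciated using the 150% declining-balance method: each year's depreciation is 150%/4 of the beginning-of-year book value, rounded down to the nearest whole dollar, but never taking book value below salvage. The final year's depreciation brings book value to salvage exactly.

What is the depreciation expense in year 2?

Depreciable base = $58,309 − $7,900 = $50,409.
Year 1: ⌊$58,309 × 150%/4⌋ = $21,865. Book value $36,444.
Year 2: ⌊$36,444 × 150%/4⌋ = $13,666. Book value $22,778.

$13,666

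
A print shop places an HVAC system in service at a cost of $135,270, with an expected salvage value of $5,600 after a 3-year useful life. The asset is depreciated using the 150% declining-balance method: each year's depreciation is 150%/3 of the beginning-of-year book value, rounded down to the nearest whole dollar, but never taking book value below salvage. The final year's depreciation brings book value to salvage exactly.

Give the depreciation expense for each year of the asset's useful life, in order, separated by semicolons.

Depreciable base = $135,270 − $5,600 = $129,670.
Year 1: ⌊$135,270 × 150%/3⌋ = $67,635. Book value $67,635.
Year 2: ⌊$67,635 × 150%/3⌋ = $33,817. Book value $33,818.
Year 3 (final): $33,818 − $5,600 = $28,218. Book value $5,600.

$67,635; $33,817; $28,218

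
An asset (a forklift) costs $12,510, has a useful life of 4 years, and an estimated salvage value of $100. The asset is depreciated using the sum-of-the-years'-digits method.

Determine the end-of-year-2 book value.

Depreciable base = $12,510 − $100 = $12,410.
Sum of the years' digits = 4+3+2+1 = 10.
Year 1: $12,410 × 4/10 = $4,964. Book value $7,546.
Year 2: $12,410 × 3/10 = $3,723. Book value $3,823.

$3,823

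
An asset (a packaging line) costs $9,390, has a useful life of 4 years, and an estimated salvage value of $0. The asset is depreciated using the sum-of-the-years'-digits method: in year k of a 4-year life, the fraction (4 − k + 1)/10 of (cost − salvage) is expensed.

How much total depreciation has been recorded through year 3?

Depreciable base = $9,390 − $0 = $9,390.
Sum of the years' digits = 4+3+2+1 = 10.
Year 1: $9,390 × 4/10 = $3,756. Book value $5,634.
Year 2: $9,390 × 3/10 = $2,817. Book value $2,817.
Year 3: $9,390 × 2/10 = $1,878. Book value $939.
Accumulated through year 3 = $9,390 − $939 = $8,451.

$8,451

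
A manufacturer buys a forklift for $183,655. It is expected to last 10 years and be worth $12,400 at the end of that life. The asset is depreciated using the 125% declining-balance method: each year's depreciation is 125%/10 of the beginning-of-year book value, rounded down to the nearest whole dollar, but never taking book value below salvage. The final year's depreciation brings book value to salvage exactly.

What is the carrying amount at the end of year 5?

Depreciable base = $183,655 − $12,400 = $171,255.
Year 1: ⌊$183,655 × 125%/10⌋ = $22,956. Book value $160,699.
Year 2: ⌊$160,699 × 125%/10⌋ = $20,087. Book value $140,612.
Year 3: ⌊$140,612 × 125%/10⌋ = $17,576. Book value $123,036.
Year 4: ⌊$123,036 × 125%/10⌋ = $15,379. Book value $107,657.
Year 5: ⌊$107,657 × 125%/10⌋ = $13,457. Book value $94,200.

$94,200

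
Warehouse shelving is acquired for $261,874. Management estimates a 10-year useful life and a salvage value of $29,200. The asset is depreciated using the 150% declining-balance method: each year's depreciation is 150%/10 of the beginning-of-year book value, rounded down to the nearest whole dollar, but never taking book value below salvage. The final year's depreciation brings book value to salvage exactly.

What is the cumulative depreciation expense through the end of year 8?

$190,513

Depreciable base = $261,874 − $29,200 = $232,674.
Year 1: ⌊$261,874 × 150%/10⌋ = $39,281. Book value $222,593.
Year 2: ⌊$222,593 × 150%/10⌋ = $33,388. Book value $189,205.
Year 3: ⌊$189,205 × 150%/10⌋ = $28,380. Book value $160,825.
Year 4: ⌊$160,825 × 150%/10⌋ = $24,123. Book value $136,702.
Year 5: ⌊$136,702 × 150%/10⌋ = $20,505. Book value $116,197.
Year 6: ⌊$116,197 × 150%/10⌋ = $17,429. Book value $98,768.
Year 7: ⌊$98,768 × 150%/10⌋ = $14,815. Book value $83,953.
Year 8: ⌊$83,953 × 150%/10⌋ = $12,592. Book value $71,361.
Accumulated through year 8 = $261,874 − $71,361 = $190,513.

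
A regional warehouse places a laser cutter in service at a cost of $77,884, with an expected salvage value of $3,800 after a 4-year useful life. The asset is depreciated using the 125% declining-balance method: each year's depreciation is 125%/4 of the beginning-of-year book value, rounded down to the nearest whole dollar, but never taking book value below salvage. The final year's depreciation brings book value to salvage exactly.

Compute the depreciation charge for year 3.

Depreciable base = $77,884 − $3,800 = $74,084.
Year 1: ⌊$77,884 × 125%/4⌋ = $24,338. Book value $53,546.
Year 2: ⌊$53,546 × 125%/4⌋ = $16,733. Book value $36,813.
Year 3: ⌊$36,813 × 125%/4⌋ = $11,504. Book value $25,309.

$11,504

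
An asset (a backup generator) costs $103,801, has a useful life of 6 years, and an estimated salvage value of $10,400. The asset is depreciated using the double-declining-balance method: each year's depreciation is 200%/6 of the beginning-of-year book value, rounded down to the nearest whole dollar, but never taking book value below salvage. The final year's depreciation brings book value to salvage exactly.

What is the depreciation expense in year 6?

Depreciable base = $103,801 − $10,400 = $93,401.
Year 1: ⌊$103,801 × 200%/6⌋ = $34,600. Book value $69,201.
Year 2: ⌊$69,201 × 200%/6⌋ = $23,067. Book value $46,134.
Year 3: ⌊$46,134 × 200%/6⌋ = $15,378. Book value $30,756.
Year 4: ⌊$30,756 × 200%/6⌋ = $10,252. Book value $20,504.
Year 5: ⌊$20,504 × 200%/6⌋ = $6,834. Book value $13,670.
Year 6 (final): $13,670 − $10,400 = $3,270. Book value $10,400.

$3,270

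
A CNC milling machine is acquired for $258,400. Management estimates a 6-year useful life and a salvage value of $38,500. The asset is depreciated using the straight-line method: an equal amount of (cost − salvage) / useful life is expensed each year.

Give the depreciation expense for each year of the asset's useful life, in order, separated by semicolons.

$36,650; $36,650; $36,650; $36,650; $36,650; $36,650

Depreciable base = $258,400 − $38,500 = $219,900.
Annual expense = $219,900 / 6 = $36,650.
End of year 1: book value $221,750.
End of year 2: book value $185,100.
End of year 3: book value $148,450.
End of year 4: book value $111,800.
End of year 5: book value $75,150.
End of year 6: book value $38,500.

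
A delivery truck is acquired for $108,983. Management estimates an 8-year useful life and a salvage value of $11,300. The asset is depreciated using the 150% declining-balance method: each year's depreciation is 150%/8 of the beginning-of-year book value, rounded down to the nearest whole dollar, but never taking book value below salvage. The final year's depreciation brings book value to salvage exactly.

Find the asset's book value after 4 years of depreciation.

$47,497

Depreciable base = $108,983 − $11,300 = $97,683.
Year 1: ⌊$108,983 × 150%/8⌋ = $20,434. Book value $88,549.
Year 2: ⌊$88,549 × 150%/8⌋ = $16,602. Book value $71,947.
Year 3: ⌊$71,947 × 150%/8⌋ = $13,490. Book value $58,457.
Year 4: ⌊$58,457 × 150%/8⌋ = $10,960. Book value $47,497.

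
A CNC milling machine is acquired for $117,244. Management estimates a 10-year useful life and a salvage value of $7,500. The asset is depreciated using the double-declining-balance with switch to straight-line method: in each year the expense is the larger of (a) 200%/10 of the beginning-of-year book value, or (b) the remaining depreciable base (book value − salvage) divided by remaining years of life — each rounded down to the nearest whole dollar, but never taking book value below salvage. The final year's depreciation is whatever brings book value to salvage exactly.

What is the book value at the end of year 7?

$24,589

Depreciable base = $117,244 − $7,500 = $109,744.
Year 1: DB = ⌊$117,244 × 200%/10⌋ = $23,448; SL = ⌊$109,744/10⌋ = $10,974 → take DB $23,448. Book value $93,796.
Year 2: DB = ⌊$93,796 × 200%/10⌋ = $18,759; SL = ⌊$86,296/9⌋ = $9,588 → take DB $18,759. Book value $75,037.
Year 3: DB = ⌊$75,037 × 200%/10⌋ = $15,007; SL = ⌊$67,537/8⌋ = $8,442 → take DB $15,007. Book value $60,030.
Year 4: DB = ⌊$60,030 × 200%/10⌋ = $12,006; SL = ⌊$52,530/7⌋ = $7,504 → take DB $12,006. Book value $48,024.
Year 5: DB = ⌊$48,024 × 200%/10⌋ = $9,604; SL = ⌊$40,524/6⌋ = $6,754 → take DB $9,604. Book value $38,420.
Year 6: DB = ⌊$38,420 × 200%/10⌋ = $7,684; SL = ⌊$30,920/5⌋ = $6,184 → take DB $7,684. Book value $30,736.
Year 7: DB = ⌊$30,736 × 200%/10⌋ = $6,147; SL = ⌊$23,236/4⌋ = $5,809 → take DB $6,147. Book value $24,589.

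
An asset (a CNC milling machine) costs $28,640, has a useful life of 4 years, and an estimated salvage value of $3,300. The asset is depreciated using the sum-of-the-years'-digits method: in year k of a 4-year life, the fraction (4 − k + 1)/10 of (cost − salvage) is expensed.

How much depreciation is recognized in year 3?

Depreciable base = $28,640 − $3,300 = $25,340.
Sum of the years' digits = 4+3+2+1 = 10.
Year 1: $25,340 × 4/10 = $10,136. Book value $18,504.
Year 2: $25,340 × 3/10 = $7,602. Book value $10,902.
Year 3: $25,340 × 2/10 = $5,068. Book value $5,834.

$5,068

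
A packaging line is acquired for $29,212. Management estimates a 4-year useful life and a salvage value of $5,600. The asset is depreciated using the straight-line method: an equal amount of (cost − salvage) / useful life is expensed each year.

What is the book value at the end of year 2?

$17,406

Depreciable base = $29,212 − $5,600 = $23,612.
Annual expense = $23,612 / 4 = $5,903.
End of year 1: book value $23,309.
End of year 2: book value $17,406.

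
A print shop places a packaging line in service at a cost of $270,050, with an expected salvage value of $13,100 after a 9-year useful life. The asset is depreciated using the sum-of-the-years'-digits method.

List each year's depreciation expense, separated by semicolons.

Depreciable base = $270,050 − $13,100 = $256,950.
Sum of the years' digits = 9+8+7+6+5+4+3+2+1 = 45.
Year 1: $256,950 × 9/45 = $51,390. Book value $218,660.
Year 2: $256,950 × 8/45 = $45,680. Book value $172,980.
Year 3: $256,950 × 7/45 = $39,970. Book value $133,010.
Year 4: $256,950 × 6/45 = $34,260. Book value $98,750.
Year 5: $256,950 × 5/45 = $28,550. Book value $70,200.
Year 6: $256,950 × 4/45 = $22,840. Book value $47,360.
Year 7: $256,950 × 3/45 = $17,130. Book value $30,230.
Year 8: $256,950 × 2/45 = $11,420. Book value $18,810.
Year 9: $256,950 × 1/45 = $5,710. Book value $13,100.

$51,390; $45,680; $39,970; $34,260; $28,550; $22,840; $17,130; $11,420; $5,710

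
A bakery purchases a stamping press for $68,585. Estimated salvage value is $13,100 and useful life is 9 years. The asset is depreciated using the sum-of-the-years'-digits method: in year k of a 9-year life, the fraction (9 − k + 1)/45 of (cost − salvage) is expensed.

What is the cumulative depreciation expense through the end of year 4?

$36,990

Depreciable base = $68,585 − $13,100 = $55,485.
Sum of the years' digits = 9+8+7+6+5+4+3+2+1 = 45.
Year 1: $55,485 × 9/45 = $11,097. Book value $57,488.
Year 2: $55,485 × 8/45 = $9,864. Book value $47,624.
Year 3: $55,485 × 7/45 = $8,631. Book value $38,993.
Year 4: $55,485 × 6/45 = $7,398. Book value $31,595.
Accumulated through year 4 = $68,585 − $31,595 = $36,990.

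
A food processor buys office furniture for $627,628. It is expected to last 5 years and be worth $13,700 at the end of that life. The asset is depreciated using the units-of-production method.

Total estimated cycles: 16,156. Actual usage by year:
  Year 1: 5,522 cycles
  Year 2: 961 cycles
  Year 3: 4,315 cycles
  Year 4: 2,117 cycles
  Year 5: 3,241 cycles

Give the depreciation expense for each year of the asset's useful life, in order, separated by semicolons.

Depreciable base = $627,628 − $13,700 = $613,928.
Rate = $613,928 / 16,156 cycles = $38 per cycle.
Year 1: 5,522 × $38 = $209,836. Book value $417,792.
Year 2: 961 × $38 = $36,518. Book value $381,274.
Year 3: 4,315 × $38 = $163,970. Book value $217,304.
Year 4: 2,117 × $38 = $80,446. Book value $136,858.
Year 5: 3,241 × $38 = $123,158. Book value $13,700.

$209,836; $36,518; $163,970; $80,446; $123,158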